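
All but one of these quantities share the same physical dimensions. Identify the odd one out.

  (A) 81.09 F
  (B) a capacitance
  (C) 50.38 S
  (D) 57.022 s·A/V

In SI base units:
  (A) F = C·V⁻¹ = kg⁻¹·m⁻²·s⁴·A²
  (B) [capacitance] = kg⁻¹·m⁻²·s⁴·A²
  (C) S = Ω⁻¹ = kg⁻¹·m⁻²·s³·A²
  (D) A·s·V⁻¹ = A·s·(J·C⁻¹)⁻¹ = kg⁻¹·m⁻²·s⁴·A²
All reduce to kg⁻¹·m⁻²·s⁴·A² except (C), which is kg⁻¹·m⁻²·s³·A².

(C)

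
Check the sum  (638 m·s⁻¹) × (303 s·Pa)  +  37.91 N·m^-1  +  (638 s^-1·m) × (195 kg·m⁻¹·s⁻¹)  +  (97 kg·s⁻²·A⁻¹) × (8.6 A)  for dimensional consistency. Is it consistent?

Yes

In SI base units:
  (638 m·s⁻¹) × (303 s·Pa):  [m·s⁻¹] · [kg·m⁻¹·s⁻¹] = kg·s⁻²
  37.91 N·m^-1:  N·m⁻¹ = kg·m·s⁻²·m⁻¹ = kg·s⁻²
  (638 s^-1·m) × (195 kg·m⁻¹·s⁻¹):  [m·s⁻¹] · [kg·m⁻¹·s⁻¹] = kg·s⁻²
  (97 kg·s⁻²·A⁻¹) × (8.6 A):  [kg·s⁻²·A⁻¹] · [A] = kg·s⁻²
Every term reduces to kg·s⁻².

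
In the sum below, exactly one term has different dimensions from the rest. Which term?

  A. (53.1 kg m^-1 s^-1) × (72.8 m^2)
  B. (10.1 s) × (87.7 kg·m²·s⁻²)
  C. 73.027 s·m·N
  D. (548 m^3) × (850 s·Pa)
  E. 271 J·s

A.

Dimensions:
  A. [kg·m⁻¹·s⁻¹] · [m²] = kg·m·s⁻¹
  B. [s] · [kg·m²·s⁻²] = kg·m²·s⁻¹
  C. N·m·s = kg·m·s⁻²·m·s = kg·m²·s⁻¹
  D. [m³] · [kg·m⁻¹·s⁻¹] = kg·m²·s⁻¹
  E. J·s = N·m·s = kg·m²·s⁻¹
All reduce to kg·m²·s⁻¹ except A., which is kg·m·s⁻¹.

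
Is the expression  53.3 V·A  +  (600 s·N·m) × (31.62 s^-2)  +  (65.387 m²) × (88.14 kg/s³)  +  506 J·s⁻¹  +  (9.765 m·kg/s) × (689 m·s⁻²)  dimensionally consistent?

Yes

Expand each in SI base units:
  53.3 V·A:  V·A = J·C⁻¹·A = kg·m²·s⁻³
  (600 s·N·m) × (31.62 s^-2):  [kg·m²·s⁻¹] · [s⁻²] = kg·m²·s⁻³
  (65.387 m²) × (88.14 kg/s³):  [m²] · [kg·s⁻³] = kg·m²·s⁻³
  506 J·s⁻¹:  J·s⁻¹ = N·m·s⁻¹ = kg·m²·s⁻³
  (9.765 m·kg/s) × (689 m·s⁻²):  [kg·m·s⁻¹] · [m·s⁻²] = kg·m²·s⁻³
Every term reduces to kg·m²·s⁻³.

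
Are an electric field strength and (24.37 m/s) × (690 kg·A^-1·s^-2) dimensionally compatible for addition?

Expand each in SI base units:
  an electric field strength:  [electric field strength] = kg·m·s⁻³·A⁻¹
  (24.37 m/s) × (690 kg·A^-1·s^-2):  [m·s⁻¹] · [kg·s⁻²·A⁻¹] = kg·m·s⁻³·A⁻¹
Both are kg·m·s⁻³·A⁻¹, so they have the same dimensions and can be added.

Yes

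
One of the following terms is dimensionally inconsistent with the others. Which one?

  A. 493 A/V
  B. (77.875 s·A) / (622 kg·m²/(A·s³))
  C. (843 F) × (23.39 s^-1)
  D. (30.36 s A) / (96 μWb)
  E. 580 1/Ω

B.

In SI base units:
  A. A·V⁻¹ = A·(J·C⁻¹)⁻¹ = kg⁻¹·m⁻²·s³·A²
  B. [s·A] / [kg·m²·s⁻³·A⁻¹] = kg⁻¹·m⁻²·s⁴·A²
  C. [kg⁻¹·m⁻²·s⁴·A²] · [s⁻¹] = kg⁻¹·m⁻²·s³·A²
  D. [s·A] / [kg·m²·s⁻²·A⁻¹] = kg⁻¹·m⁻²·s³·A²
  E. Ω⁻¹ = (V·A⁻¹)⁻¹ = kg⁻¹·m⁻²·s³·A²
All reduce to kg⁻¹·m⁻²·s³·A² except B., which is kg⁻¹·m⁻²·s⁴·A².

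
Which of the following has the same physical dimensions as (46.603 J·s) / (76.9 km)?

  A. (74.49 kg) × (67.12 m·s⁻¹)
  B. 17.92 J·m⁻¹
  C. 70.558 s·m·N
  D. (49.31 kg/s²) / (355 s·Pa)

Reference: [kg·m²·s⁻¹] / [m] = kg·m·s⁻¹.
Each option:
  A. [kg] · [m·s⁻¹] = kg·m·s⁻¹  ← same
  B. J·m⁻¹ = N·m·m⁻¹ = kg·m·s⁻²
  C. N·m·s = kg·m·s⁻²·m·s = kg·m²·s⁻¹
  D. [kg·s⁻²] / [kg·m⁻¹·s⁻¹] = m·s⁻¹
Only A. matches kg·m·s⁻¹.

A.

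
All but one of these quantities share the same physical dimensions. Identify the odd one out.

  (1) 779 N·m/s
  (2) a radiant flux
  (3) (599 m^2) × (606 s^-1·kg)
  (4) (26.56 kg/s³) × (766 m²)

Reduce each to base SI dimensions:
  (1) N·m·s⁻¹ = kg·m·s⁻²·m·s⁻¹ = kg·m²·s⁻³
  (2) [radiant flux] = kg·m²·s⁻³
  (3) [m²] · [kg·s⁻¹] = kg·m²·s⁻¹
  (4) [kg·s⁻³] · [m²] = kg·m²·s⁻³
All reduce to kg·m²·s⁻³ except (3), which is kg·m²·s⁻¹.

(3)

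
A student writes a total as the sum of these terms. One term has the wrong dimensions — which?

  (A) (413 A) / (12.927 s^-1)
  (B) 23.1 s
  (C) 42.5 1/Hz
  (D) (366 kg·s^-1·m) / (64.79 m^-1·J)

(A)

Expand each in SI base units:
  (A) [A] / [s⁻¹] = s·A
  (B) s
  (C) Hz⁻¹ = (s⁻¹)⁻¹ = s
  (D) [kg·m·s⁻¹] / [kg·m·s⁻²] = s
All reduce to s except (A), which is s·A.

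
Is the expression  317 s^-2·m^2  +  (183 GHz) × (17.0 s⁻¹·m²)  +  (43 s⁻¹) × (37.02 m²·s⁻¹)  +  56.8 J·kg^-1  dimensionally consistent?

Yes

Work out the base dimensions of each:
  317 s^-2·m^2:  m²·s⁻²
  (183 GHz) × (17.0 s⁻¹·m²):  [s⁻¹] · [m²·s⁻¹] = m²·s⁻²
  (43 s⁻¹) × (37.02 m²·s⁻¹):  [s⁻¹] · [m²·s⁻¹] = m²·s⁻²
  56.8 J·kg^-1:  J·kg⁻¹ = N·m·kg⁻¹ = m²·s⁻²
Every term reduces to m²·s⁻².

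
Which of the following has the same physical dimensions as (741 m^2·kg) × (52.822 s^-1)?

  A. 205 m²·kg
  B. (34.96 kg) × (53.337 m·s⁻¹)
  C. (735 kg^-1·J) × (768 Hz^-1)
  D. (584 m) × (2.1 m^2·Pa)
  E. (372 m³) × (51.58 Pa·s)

E.

Reference: [kg·m²] · [s⁻¹] = kg·m²·s⁻¹.
Each option:
  A. kg·m²
  B. [kg] · [m·s⁻¹] = kg·m·s⁻¹
  C. [m²·s⁻²] · [s] = m²·s⁻¹
  D. [m] · [kg·m·s⁻²] = kg·m²·s⁻²
  E. [m³] · [kg·m⁻¹·s⁻¹] = kg·m²·s⁻¹  ← same
Only E. matches kg·m²·s⁻¹.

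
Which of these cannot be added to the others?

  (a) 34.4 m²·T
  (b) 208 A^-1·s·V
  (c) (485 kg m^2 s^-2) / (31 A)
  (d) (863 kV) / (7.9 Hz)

In SI base units:
  (a) T·m² = Wb·m⁻²·m² = kg·m²·s⁻²·A⁻¹
  (b) V·s·A⁻¹ = J·C⁻¹·s·A⁻¹ = kg·m²·s⁻²·A⁻²
  (c) [kg·m²·s⁻²] / [A] = kg·m²·s⁻²·A⁻¹
  (d) [kg·m²·s⁻³·A⁻¹] / [s⁻¹] = kg·m²·s⁻²·A⁻¹
All reduce to kg·m²·s⁻²·A⁻¹ except (b), which is kg·m²·s⁻²·A⁻².

(b)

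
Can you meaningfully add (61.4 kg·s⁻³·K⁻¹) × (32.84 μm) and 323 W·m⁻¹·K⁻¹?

Yes

Work out the base dimensions of each:
  (61.4 kg·s⁻³·K⁻¹) × (32.84 μm):  [kg·s⁻³·K⁻¹] · [m] = kg·m·s⁻³·K⁻¹
  323 W·m⁻¹·K⁻¹:  W·m⁻¹·K⁻¹ = J·s⁻¹·m⁻¹·K⁻¹ = kg·m·s⁻³·K⁻¹
Both are kg·m·s⁻³·K⁻¹, so they have the same dimensions and can be added.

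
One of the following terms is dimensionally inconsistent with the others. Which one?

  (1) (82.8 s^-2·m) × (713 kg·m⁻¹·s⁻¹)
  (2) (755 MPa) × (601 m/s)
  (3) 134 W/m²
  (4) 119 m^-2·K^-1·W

(4)

Expand each in SI base units:
  (1) [m·s⁻²] · [kg·m⁻¹·s⁻¹] = kg·s⁻³
  (2) [kg·m⁻¹·s⁻²] · [m·s⁻¹] = kg·s⁻³
  (3) W·m⁻² = J·s⁻¹·m⁻² = kg·s⁻³
  (4) W·m⁻²·K⁻¹ = J·s⁻¹·m⁻²·K⁻¹ = kg·s⁻³·K⁻¹
All reduce to kg·s⁻³ except (4), which is kg·s⁻³·K⁻¹.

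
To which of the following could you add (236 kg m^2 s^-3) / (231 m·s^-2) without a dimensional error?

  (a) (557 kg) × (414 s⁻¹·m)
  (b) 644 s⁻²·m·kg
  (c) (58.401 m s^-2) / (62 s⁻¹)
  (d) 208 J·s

(a)

Reference: [kg·m²·s⁻³] / [m·s⁻²] = kg·m·s⁻¹.
Each option:
  (a) [kg] · [m·s⁻¹] = kg·m·s⁻¹  ← same
  (b) kg·m·s⁻²
  (c) [m·s⁻²] / [s⁻¹] = m·s⁻¹
  (d) J·s = N·m·s = kg·m²·s⁻¹
Only (a) matches kg·m·s⁻¹.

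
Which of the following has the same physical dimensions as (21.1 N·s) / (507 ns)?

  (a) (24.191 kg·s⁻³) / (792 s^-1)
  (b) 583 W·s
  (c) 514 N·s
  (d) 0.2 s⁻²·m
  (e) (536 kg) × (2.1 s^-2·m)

Reference: [kg·m·s⁻¹] / [s] = kg·m·s⁻².
Each option:
  (a) [kg·s⁻³] / [s⁻¹] = kg·s⁻²
  (b) W·s = J·s⁻¹·s = kg·m²·s⁻²
  (c) N·s = kg·m·s⁻²·s = kg·m·s⁻¹
  (d) m·s⁻²
  (e) [kg] · [m·s⁻²] = kg·m·s⁻²  ← same
Only (e) matches kg·m·s⁻².

(e)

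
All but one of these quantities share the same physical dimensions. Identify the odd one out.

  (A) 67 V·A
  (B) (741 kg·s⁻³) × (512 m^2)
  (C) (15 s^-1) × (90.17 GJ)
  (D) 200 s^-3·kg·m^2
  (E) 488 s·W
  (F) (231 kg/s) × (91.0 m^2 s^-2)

(E)

Work out the base dimensions of each:
  (A) V·A = J·C⁻¹·A = kg·m²·s⁻³
  (B) [kg·s⁻³] · [m²] = kg·m²·s⁻³
  (C) [s⁻¹] · [kg·m²·s⁻²] = kg·m²·s⁻³
  (D) kg·m²·s⁻³
  (E) W·s = J·s⁻¹·s = kg·m²·s⁻²
  (F) [kg·s⁻¹] · [m²·s⁻²] = kg·m²·s⁻³
All reduce to kg·m²·s⁻³ except (E), which is kg·m²·s⁻².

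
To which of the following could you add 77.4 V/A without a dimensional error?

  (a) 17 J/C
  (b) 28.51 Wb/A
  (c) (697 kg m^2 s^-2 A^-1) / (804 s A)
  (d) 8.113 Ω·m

Reference: V·A⁻¹ = J·C⁻¹·A⁻¹ = kg·m²·s⁻³·A⁻².
Each option:
  (a) J·C⁻¹ = N·m·(s·A)⁻¹ = kg·m²·s⁻³·A⁻¹
  (b) Wb·A⁻¹ = V·s·A⁻¹ = kg·m²·s⁻²·A⁻²
  (c) [kg·m²·s⁻²·A⁻¹] / [s·A] = kg·m²·s⁻³·A⁻²  ← same
  (d) Ω·m = V·A⁻¹·m = kg·m³·s⁻³·A⁻²
Only (c) matches kg·m²·s⁻³·A⁻².

(c)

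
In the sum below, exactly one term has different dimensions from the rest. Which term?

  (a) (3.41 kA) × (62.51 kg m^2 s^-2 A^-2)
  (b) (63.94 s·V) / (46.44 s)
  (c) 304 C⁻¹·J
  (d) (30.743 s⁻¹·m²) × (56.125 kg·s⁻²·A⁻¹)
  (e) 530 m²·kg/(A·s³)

(a)

Dimensions:
  (a) [A] · [kg·m²·s⁻²·A⁻²] = kg·m²·s⁻²·A⁻¹
  (b) [kg·m²·s⁻²·A⁻¹] / [s] = kg·m²·s⁻³·A⁻¹
  (c) J·C⁻¹ = N·m·(s·A)⁻¹ = kg·m²·s⁻³·A⁻¹
  (d) [m²·s⁻¹] · [kg·s⁻²·A⁻¹] = kg·m²·s⁻³·A⁻¹
  (e) kg·m²·s⁻³·A⁻¹
All reduce to kg·m²·s⁻³·A⁻¹ except (a), which is kg·m²·s⁻²·A⁻¹.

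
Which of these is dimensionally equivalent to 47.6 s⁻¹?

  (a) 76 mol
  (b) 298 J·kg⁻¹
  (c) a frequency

Reference: s⁻¹.
Each option:
  (a) mol
  (b) J·kg⁻¹ = N·m·kg⁻¹ = m²·s⁻²
  (c) [frequency] = s⁻¹  ← same
Only (c) matches s⁻¹.

(c)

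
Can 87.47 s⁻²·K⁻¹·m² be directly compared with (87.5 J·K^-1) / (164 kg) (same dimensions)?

Reduce each to base SI dimensions:
  87.47 s⁻²·K⁻¹·m²:  m²·s⁻²·K⁻¹
  (87.5 J·K^-1) / (164 kg):  [kg·m²·s⁻²·K⁻¹] / [kg] = m²·s⁻²·K⁻¹
Both are m²·s⁻²·K⁻¹, so they have the same dimensions and can be added.

Yes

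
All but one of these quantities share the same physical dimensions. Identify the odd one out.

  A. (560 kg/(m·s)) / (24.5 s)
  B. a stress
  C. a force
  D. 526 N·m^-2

C.

Work out the base dimensions of each:
  A. [kg·m⁻¹·s⁻¹] / [s] = kg·m⁻¹·s⁻²
  B. [stress] = kg·m⁻¹·s⁻²
  C. [force] = kg·m·s⁻²
  D. N·m⁻² = kg·m·s⁻²·m⁻² = kg·m⁻¹·s⁻²
All reduce to kg·m⁻¹·s⁻² except C., which is kg·m·s⁻².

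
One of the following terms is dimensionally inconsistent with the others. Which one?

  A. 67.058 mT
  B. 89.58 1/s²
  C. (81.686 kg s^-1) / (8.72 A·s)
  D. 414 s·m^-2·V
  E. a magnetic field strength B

Expand each in SI base units:
  A. T = Wb·m⁻² = kg·s⁻²·A⁻¹
  B. s⁻²
  C. [kg·s⁻¹] / [s·A] = kg·s⁻²·A⁻¹
  D. V·s·m⁻² = J·C⁻¹·s·m⁻² = kg·s⁻²·A⁻¹
  E. [magnetic field strength B] = kg·s⁻²·A⁻¹
All reduce to kg·s⁻²·A⁻¹ except B., which is s⁻².

B.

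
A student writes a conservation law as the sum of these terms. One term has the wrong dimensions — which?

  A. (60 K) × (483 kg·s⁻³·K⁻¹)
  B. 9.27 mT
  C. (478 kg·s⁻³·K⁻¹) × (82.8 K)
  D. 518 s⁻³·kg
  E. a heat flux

Reduce each to base SI dimensions:
  A. [K] · [kg·s⁻³·K⁻¹] = kg·s⁻³
  B. T = Wb·m⁻² = kg·s⁻²·A⁻¹
  C. [kg·s⁻³·K⁻¹] · [K] = kg·s⁻³
  D. kg·s⁻³
  E. [heat flux] = kg·s⁻³
All reduce to kg·s⁻³ except B., which is kg·s⁻²·A⁻¹.

B.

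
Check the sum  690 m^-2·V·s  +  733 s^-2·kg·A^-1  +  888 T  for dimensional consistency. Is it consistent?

Yes

Reduce each to base SI dimensions:
  690 m^-2·V·s:  V·s·m⁻² = J·C⁻¹·s·m⁻² = kg·s⁻²·A⁻¹
  733 s^-2·kg·A^-1:  kg·s⁻²·A⁻¹
  888 T:  T = Wb·m⁻² = kg·s⁻²·A⁻¹
Every term reduces to kg·s⁻²·A⁻¹.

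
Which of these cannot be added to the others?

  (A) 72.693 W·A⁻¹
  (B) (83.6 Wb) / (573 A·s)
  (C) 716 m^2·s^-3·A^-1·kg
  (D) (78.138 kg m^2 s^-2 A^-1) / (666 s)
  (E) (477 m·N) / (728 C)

(B)

Work out the base dimensions of each:
  (A) W·A⁻¹ = J·s⁻¹·A⁻¹ = kg·m²·s⁻³·A⁻¹
  (B) [kg·m²·s⁻²·A⁻¹] / [s·A] = kg·m²·s⁻³·A⁻²
  (C) kg·m²·s⁻³·A⁻¹
  (D) [kg·m²·s⁻²·A⁻¹] / [s] = kg·m²·s⁻³·A⁻¹
  (E) [kg·m²·s⁻²] / [s·A] = kg·m²·s⁻³·A⁻¹
All reduce to kg·m²·s⁻³·A⁻¹ except (B), which is kg·m²·s⁻³·A⁻².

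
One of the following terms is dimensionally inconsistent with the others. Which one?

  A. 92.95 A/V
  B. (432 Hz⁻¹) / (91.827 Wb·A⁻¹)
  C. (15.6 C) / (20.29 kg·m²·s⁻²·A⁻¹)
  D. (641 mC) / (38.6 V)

D.

In SI base units:
  A. A·V⁻¹ = A·(J·C⁻¹)⁻¹ = kg⁻¹·m⁻²·s³·A²
  B. [s] / [kg·m²·s⁻²·A⁻²] = kg⁻¹·m⁻²·s³·A²
  C. [s·A] / [kg·m²·s⁻²·A⁻¹] = kg⁻¹·m⁻²·s³·A²
  D. [s·A] / [kg·m²·s⁻³·A⁻¹] = kg⁻¹·m⁻²·s⁴·A²
All reduce to kg⁻¹·m⁻²·s³·A² except D., which is kg⁻¹·m⁻²·s⁴·A².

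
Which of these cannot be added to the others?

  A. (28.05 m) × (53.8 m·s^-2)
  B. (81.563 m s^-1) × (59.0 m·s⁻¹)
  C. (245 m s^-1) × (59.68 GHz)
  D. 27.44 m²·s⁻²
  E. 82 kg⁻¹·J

In SI base units:
  A. [m] · [m·s⁻²] = m²·s⁻²
  B. [m·s⁻¹] · [m·s⁻¹] = m²·s⁻²
  C. [m·s⁻¹] · [s⁻¹] = m·s⁻²
  D. m²·s⁻²
  E. J·kg⁻¹ = N·m·kg⁻¹ = m²·s⁻²
All reduce to m²·s⁻² except C., which is m·s⁻².

C.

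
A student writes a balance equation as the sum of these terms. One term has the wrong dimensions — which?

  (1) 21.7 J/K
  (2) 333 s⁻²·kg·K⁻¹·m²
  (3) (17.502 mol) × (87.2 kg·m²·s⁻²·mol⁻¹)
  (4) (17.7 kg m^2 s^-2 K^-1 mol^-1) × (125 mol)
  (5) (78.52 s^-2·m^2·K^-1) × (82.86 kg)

(3)

Dimensions:
  (1) J·K⁻¹ = N·m·K⁻¹ = kg·m²·s⁻²·K⁻¹
  (2) kg·m²·s⁻²·K⁻¹
  (3) [mol] · [kg·m²·s⁻²·mol⁻¹] = kg·m²·s⁻²
  (4) [kg·m²·s⁻²·K⁻¹·mol⁻¹] · [mol] = kg·m²·s⁻²·K⁻¹
  (5) [m²·s⁻²·K⁻¹] · [kg] = kg·m²·s⁻²·K⁻¹
All reduce to kg·m²·s⁻²·K⁻¹ except (3), which is kg·m²·s⁻².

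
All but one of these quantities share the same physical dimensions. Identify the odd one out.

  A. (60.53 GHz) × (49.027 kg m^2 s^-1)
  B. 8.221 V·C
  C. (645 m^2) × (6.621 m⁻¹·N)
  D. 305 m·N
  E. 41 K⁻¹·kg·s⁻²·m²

Dimensions:
  A. [s⁻¹] · [kg·m²·s⁻¹] = kg·m²·s⁻²
  B. C·V = s·A·J·C⁻¹ = kg·m²·s⁻²
  C. [m²] · [kg·s⁻²] = kg·m²·s⁻²
  D. N·m = kg·m·s⁻²·m = kg·m²·s⁻²
  E. kg·m²·s⁻²·K⁻¹
All reduce to kg·m²·s⁻² except E., which is kg·m²·s⁻²·K⁻¹.

E.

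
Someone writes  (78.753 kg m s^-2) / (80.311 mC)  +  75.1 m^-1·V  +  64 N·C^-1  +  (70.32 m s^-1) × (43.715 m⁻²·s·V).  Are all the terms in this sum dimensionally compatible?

Yes

Expand each in SI base units:
  (78.753 kg m s^-2) / (80.311 mC):  [kg·m·s⁻²] / [s·A] = kg·m·s⁻³·A⁻¹
  75.1 m^-1·V:  V·m⁻¹ = J·C⁻¹·m⁻¹ = kg·m·s⁻³·A⁻¹
  64 N·C^-1:  N·C⁻¹ = kg·m·s⁻²·(s·A)⁻¹ = kg·m·s⁻³·A⁻¹
  (70.32 m s^-1) × (43.715 m⁻²·s·V):  [m·s⁻¹] · [kg·s⁻²·A⁻¹] = kg·m·s⁻³·A⁻¹
Every term reduces to kg·m·s⁻³·A⁻¹.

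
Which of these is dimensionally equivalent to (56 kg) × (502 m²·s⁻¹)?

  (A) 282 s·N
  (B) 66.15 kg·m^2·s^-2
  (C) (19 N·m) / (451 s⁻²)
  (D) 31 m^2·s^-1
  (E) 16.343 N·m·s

(E)

Reference: [kg] · [m²·s⁻¹] = kg·m²·s⁻¹.
Each option:
  (A) N·s = kg·m·s⁻²·s = kg·m·s⁻¹
  (B) kg·m²·s⁻²
  (C) [kg·m²·s⁻²] / [s⁻²] = kg·m²
  (D) m²·s⁻¹
  (E) N·m·s = kg·m·s⁻²·m·s = kg·m²·s⁻¹  ← same
Only (E) matches kg·m²·s⁻¹.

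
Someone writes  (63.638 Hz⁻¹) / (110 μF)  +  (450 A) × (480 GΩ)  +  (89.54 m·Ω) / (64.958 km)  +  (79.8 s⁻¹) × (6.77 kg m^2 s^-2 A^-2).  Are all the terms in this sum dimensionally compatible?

No

Work out the base dimensions of each:
  (63.638 Hz⁻¹) / (110 μF):  [s] / [kg⁻¹·m⁻²·s⁴·A²] = kg·m²·s⁻³·A⁻²
  (450 A) × (480 GΩ):  [A] · [kg·m²·s⁻³·A⁻²] = kg·m²·s⁻³·A⁻¹
  (89.54 m·Ω) / (64.958 km):  [kg·m³·s⁻³·A⁻²] / [m] = kg·m²·s⁻³·A⁻²
  (79.8 s⁻¹) × (6.77 kg m^2 s^-2 A^-2):  [s⁻¹] · [kg·m²·s⁻²·A⁻²] = kg·m²·s⁻³·A⁻²
The terms do not share a single dimension (kg·m²·s⁻³·A⁻² vs kg·m²·s⁻³·A⁻¹).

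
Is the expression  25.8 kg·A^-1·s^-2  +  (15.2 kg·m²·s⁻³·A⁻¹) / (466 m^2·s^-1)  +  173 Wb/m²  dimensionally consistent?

Yes

Reduce each to base SI dimensions:
  25.8 kg·A^-1·s^-2:  kg·s⁻²·A⁻¹
  (15.2 kg·m²·s⁻³·A⁻¹) / (466 m^2·s^-1):  [kg·m²·s⁻³·A⁻¹] / [m²·s⁻¹] = kg·s⁻²·A⁻¹
  173 Wb/m²:  Wb·m⁻² = V·s·m⁻² = kg·s⁻²·A⁻¹
Every term reduces to kg·s⁻²·A⁻¹.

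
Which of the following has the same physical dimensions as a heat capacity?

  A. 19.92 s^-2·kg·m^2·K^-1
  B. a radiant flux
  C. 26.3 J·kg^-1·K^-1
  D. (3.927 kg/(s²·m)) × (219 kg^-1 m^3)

Reference: [heat capacity] = kg·m²·s⁻²·K⁻¹.
Each option:
  A. kg·m²·s⁻²·K⁻¹  ← same
  B. [radiant flux] = kg·m²·s⁻³
  C. J·kg⁻¹·K⁻¹ = N·m·kg⁻¹·K⁻¹ = m²·s⁻²·K⁻¹
  D. [kg·m⁻¹·s⁻²] · [kg⁻¹·m³] = m²·s⁻²
Only A. matches kg·m²·s⁻²·K⁻¹.

A.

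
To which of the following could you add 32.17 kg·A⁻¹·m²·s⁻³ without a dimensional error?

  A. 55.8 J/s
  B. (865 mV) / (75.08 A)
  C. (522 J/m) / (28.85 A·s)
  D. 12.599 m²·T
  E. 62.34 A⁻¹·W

E.

Reference: kg·m²·s⁻³·A⁻¹.
Each option:
  A. J·s⁻¹ = N·m·s⁻¹ = kg·m²·s⁻³
  B. [kg·m²·s⁻³·A⁻¹] / [A] = kg·m²·s⁻³·A⁻²
  C. [kg·m·s⁻²] / [s·A] = kg·m·s⁻³·A⁻¹
  D. T·m² = Wb·m⁻²·m² = kg·m²·s⁻²·A⁻¹
  E. W·A⁻¹ = J·s⁻¹·A⁻¹ = kg·m²·s⁻³·A⁻¹  ← same
Only E. matches kg·m²·s⁻³·A⁻¹.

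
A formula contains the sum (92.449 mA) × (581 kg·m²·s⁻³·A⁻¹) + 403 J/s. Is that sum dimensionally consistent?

Dimensions:
  (92.449 mA) × (581 kg·m²·s⁻³·A⁻¹):  [A] · [kg·m²·s⁻³·A⁻¹] = kg·m²·s⁻³
  403 J/s:  J·s⁻¹ = N·m·s⁻¹ = kg·m²·s⁻³
Both are kg·m²·s⁻³, so they have the same dimensions and can be added.

Yes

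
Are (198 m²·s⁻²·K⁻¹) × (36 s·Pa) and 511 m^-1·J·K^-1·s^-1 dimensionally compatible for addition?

Dimensions:
  (198 m²·s⁻²·K⁻¹) × (36 s·Pa):  [m²·s⁻²·K⁻¹] · [kg·m⁻¹·s⁻¹] = kg·m·s⁻³·K⁻¹
  511 m^-1·J·K^-1·s^-1:  J·s⁻¹·m⁻¹·K⁻¹ = N·m·s⁻¹·m⁻¹·K⁻¹ = kg·m·s⁻³·K⁻¹
Both are kg·m·s⁻³·K⁻¹, so they have the same dimensions and can be added.

Yes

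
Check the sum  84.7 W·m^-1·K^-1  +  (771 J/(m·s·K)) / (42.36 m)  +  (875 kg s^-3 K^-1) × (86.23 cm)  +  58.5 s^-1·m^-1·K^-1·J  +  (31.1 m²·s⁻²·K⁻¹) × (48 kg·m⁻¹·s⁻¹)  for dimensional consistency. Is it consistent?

In SI base units:
  84.7 W·m^-1·K^-1:  W·m⁻¹·K⁻¹ = J·s⁻¹·m⁻¹·K⁻¹ = kg·m·s⁻³·K⁻¹
  (771 J/(m·s·K)) / (42.36 m):  [kg·m·s⁻³·K⁻¹] / [m] = kg·s⁻³·K⁻¹
  (875 kg s^-3 K^-1) × (86.23 cm):  [kg·s⁻³·K⁻¹] · [m] = kg·m·s⁻³·K⁻¹
  58.5 s^-1·m^-1·K^-1·J:  J·s⁻¹·m⁻¹·K⁻¹ = N·m·s⁻¹·m⁻¹·K⁻¹ = kg·m·s⁻³·K⁻¹
  (31.1 m²·s⁻²·K⁻¹) × (48 kg·m⁻¹·s⁻¹):  [m²·s⁻²·K⁻¹] · [kg·m⁻¹·s⁻¹] = kg·m·s⁻³·K⁻¹
The terms do not share a single dimension (kg·m·s⁻³·K⁻¹ vs kg·s⁻³·K⁻¹).

No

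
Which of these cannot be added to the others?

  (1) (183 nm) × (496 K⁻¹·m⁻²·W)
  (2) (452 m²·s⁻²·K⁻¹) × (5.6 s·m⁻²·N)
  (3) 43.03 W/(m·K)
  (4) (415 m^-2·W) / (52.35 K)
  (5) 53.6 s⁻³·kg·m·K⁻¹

Dimensions:
  (1) [m] · [kg·s⁻³·K⁻¹] = kg·m·s⁻³·K⁻¹
  (2) [m²·s⁻²·K⁻¹] · [kg·m⁻¹·s⁻¹] = kg·m·s⁻³·K⁻¹
  (3) W·m⁻¹·K⁻¹ = J·s⁻¹·m⁻¹·K⁻¹ = kg·m·s⁻³·K⁻¹
  (4) [kg·s⁻³] / [K] = kg·s⁻³·K⁻¹
  (5) kg·m·s⁻³·K⁻¹
All reduce to kg·m·s⁻³·K⁻¹ except (4), which is kg·s⁻³·K⁻¹.

(4)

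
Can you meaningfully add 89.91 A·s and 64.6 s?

No

Reduce each to base SI dimensions:
  89.91 A·s:  A·s = s·A
  64.6 s:  s
s·A ≠ s, so they cannot be added.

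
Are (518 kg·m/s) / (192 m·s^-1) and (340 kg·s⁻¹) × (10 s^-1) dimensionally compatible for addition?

No

Dimensions:
  (518 kg·m/s) / (192 m·s^-1):  [kg·m·s⁻¹] / [m·s⁻¹] = kg
  (340 kg·s⁻¹) × (10 s^-1):  [kg·s⁻¹] · [s⁻¹] = kg·s⁻²
kg ≠ kg·s⁻², so they cannot be added.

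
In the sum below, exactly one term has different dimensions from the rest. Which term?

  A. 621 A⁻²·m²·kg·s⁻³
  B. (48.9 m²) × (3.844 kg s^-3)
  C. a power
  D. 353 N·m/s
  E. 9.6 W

Reduce each to base SI dimensions:
  A. kg·m²·s⁻³·A⁻²
  B. [m²] · [kg·s⁻³] = kg·m²·s⁻³
  C. [power] = kg·m²·s⁻³
  D. N·m·s⁻¹ = kg·m·s⁻²·m·s⁻¹ = kg·m²·s⁻³
  E. W = J·s⁻¹ = kg·m²·s⁻³
All reduce to kg·m²·s⁻³ except A., which is kg·m²·s⁻³·A⁻².

A.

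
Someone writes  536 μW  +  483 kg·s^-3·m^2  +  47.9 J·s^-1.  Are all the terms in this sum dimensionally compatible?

Yes

Dimensions:
  536 μW:  W = J·s⁻¹ = kg·m²·s⁻³
  483 kg·s^-3·m^2:  kg·m²·s⁻³
  47.9 J·s^-1:  J·s⁻¹ = N·m·s⁻¹ = kg·m²·s⁻³
Every term reduces to kg·m²·s⁻³.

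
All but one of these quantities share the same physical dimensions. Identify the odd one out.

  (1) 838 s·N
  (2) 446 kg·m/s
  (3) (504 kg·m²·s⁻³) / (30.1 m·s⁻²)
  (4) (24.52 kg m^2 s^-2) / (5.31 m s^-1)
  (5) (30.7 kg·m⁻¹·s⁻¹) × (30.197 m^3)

Work out the base dimensions of each:
  (1) N·s = kg·m·s⁻²·s = kg·m·s⁻¹
  (2) kg·m·s⁻¹
  (3) [kg·m²·s⁻³] / [m·s⁻²] = kg·m·s⁻¹
  (4) [kg·m²·s⁻²] / [m·s⁻¹] = kg·m·s⁻¹
  (5) [kg·m⁻¹·s⁻¹] · [m³] = kg·m²·s⁻¹
All reduce to kg·m·s⁻¹ except (5), which is kg·m²·s⁻¹.

(5)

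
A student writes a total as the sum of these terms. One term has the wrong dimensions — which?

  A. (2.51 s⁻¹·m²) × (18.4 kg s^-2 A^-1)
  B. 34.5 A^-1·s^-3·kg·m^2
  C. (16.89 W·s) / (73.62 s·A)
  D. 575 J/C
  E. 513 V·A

In SI base units:
  A. [m²·s⁻¹] · [kg·s⁻²·A⁻¹] = kg·m²·s⁻³·A⁻¹
  B. kg·m²·s⁻³·A⁻¹
  C. [kg·m²·s⁻²] / [s·A] = kg·m²·s⁻³·A⁻¹
  D. J·C⁻¹ = N·m·(s·A)⁻¹ = kg·m²·s⁻³·A⁻¹
  E. V·A = J·C⁻¹·A = kg·m²·s⁻³
All reduce to kg·m²·s⁻³·A⁻¹ except E., which is kg·m²·s⁻³.

E.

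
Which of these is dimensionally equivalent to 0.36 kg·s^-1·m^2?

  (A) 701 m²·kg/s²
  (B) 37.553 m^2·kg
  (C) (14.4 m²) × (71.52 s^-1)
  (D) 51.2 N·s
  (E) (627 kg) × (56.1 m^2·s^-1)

(E)

Reference: kg·m²·s⁻¹.
Each option:
  (A) kg·m²·s⁻²
  (B) kg·m²
  (C) [m²] · [s⁻¹] = m²·s⁻¹
  (D) N·s = kg·m·s⁻²·s = kg·m·s⁻¹
  (E) [kg] · [m²·s⁻¹] = kg·m²·s⁻¹  ← same
Only (E) matches kg·m²·s⁻¹.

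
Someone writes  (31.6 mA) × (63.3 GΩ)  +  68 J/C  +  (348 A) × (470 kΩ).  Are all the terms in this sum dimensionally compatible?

Yes

Work out the base dimensions of each:
  (31.6 mA) × (63.3 GΩ):  [A] · [kg·m²·s⁻³·A⁻²] = kg·m²·s⁻³·A⁻¹
  68 J/C:  J·C⁻¹ = N·m·(s·A)⁻¹ = kg·m²·s⁻³·A⁻¹
  (348 A) × (470 kΩ):  [A] · [kg·m²·s⁻³·A⁻²] = kg·m²·s⁻³·A⁻¹
Every term reduces to kg·m²·s⁻³·A⁻¹.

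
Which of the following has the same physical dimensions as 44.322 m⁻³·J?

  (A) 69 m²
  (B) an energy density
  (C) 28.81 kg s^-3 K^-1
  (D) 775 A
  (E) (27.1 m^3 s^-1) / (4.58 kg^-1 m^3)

Reference: J·m⁻³ = N·m·m⁻³ = kg·m⁻¹·s⁻².
Each option:
  (A) m²
  (B) [energy density] = kg·m⁻¹·s⁻²  ← same
  (C) kg·s⁻³·K⁻¹
  (D) A
  (E) [m³·s⁻¹] / [kg⁻¹·m³] = kg·s⁻¹
Only (B) matches kg·m⁻¹·s⁻².

(B)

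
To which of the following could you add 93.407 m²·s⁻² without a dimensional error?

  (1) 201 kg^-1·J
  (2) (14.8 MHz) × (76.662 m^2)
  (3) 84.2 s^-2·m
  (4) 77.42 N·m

Reference: m²·s⁻².
Each option:
  (1) J·kg⁻¹ = N·m·kg⁻¹ = m²·s⁻²  ← same
  (2) [s⁻¹] · [m²] = m²·s⁻¹
  (3) m·s⁻²
  (4) N·m = kg·m·s⁻²·m = kg·m²·s⁻²
Only (1) matches m²·s⁻².

(1)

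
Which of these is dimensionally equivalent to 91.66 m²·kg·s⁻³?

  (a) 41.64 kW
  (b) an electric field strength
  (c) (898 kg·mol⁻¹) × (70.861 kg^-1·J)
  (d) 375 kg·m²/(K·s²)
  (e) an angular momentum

(a)

Reference: kg·m²·s⁻³.
Each option:
  (a) W = J·s⁻¹ = kg·m²·s⁻³  ← same
  (b) [electric field strength] = kg·m·s⁻³·A⁻¹
  (c) [kg·mol⁻¹] · [m²·s⁻²] = kg·m²·s⁻²·mol⁻¹
  (d) kg·m²·s⁻²·K⁻¹
  (e) [angular momentum] = kg·m²·s⁻¹
Only (a) matches kg·m²·s⁻³.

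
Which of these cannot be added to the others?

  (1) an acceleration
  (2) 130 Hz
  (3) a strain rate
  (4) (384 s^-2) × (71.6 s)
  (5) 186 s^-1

(1)

Work out the base dimensions of each:
  (1) [acceleration] = m·s⁻²
  (2) Hz = s⁻¹
  (3) [strain rate] = s⁻¹
  (4) [s⁻²] · [s] = s⁻¹
  (5) s⁻¹
All reduce to s⁻¹ except (1), which is m·s⁻².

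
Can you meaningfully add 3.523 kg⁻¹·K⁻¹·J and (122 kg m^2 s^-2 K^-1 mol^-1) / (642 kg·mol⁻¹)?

Yes

Reduce each to base SI dimensions:
  3.523 kg⁻¹·K⁻¹·J:  J·kg⁻¹·K⁻¹ = N·m·kg⁻¹·K⁻¹ = m²·s⁻²·K⁻¹
  (122 kg m^2 s^-2 K^-1 mol^-1) / (642 kg·mol⁻¹):  [kg·m²·s⁻²·K⁻¹·mol⁻¹] / [kg·mol⁻¹] = m²·s⁻²·K⁻¹
Both are m²·s⁻²·K⁻¹, so they have the same dimensions and can be added.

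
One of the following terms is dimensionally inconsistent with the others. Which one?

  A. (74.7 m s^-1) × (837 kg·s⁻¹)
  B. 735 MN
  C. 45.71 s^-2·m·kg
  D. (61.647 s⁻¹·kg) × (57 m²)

In SI base units:
  A. [m·s⁻¹] · [kg·s⁻¹] = kg·m·s⁻²
  B. N = kg·m·s⁻²
  C. kg·m·s⁻²
  D. [kg·s⁻¹] · [m²] = kg·m²·s⁻¹
All reduce to kg·m·s⁻² except D., which is kg·m²·s⁻¹.

D.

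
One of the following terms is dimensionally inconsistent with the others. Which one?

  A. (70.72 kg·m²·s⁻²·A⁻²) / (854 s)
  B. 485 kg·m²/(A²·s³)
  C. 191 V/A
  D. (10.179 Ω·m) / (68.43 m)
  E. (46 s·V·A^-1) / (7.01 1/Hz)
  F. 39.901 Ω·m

In SI base units:
  A. [kg·m²·s⁻²·A⁻²] / [s] = kg·m²·s⁻³·A⁻²
  B. kg·m²·s⁻³·A⁻²
  C. V·A⁻¹ = J·C⁻¹·A⁻¹ = kg·m²·s⁻³·A⁻²
  D. [kg·m³·s⁻³·A⁻²] / [m] = kg·m²·s⁻³·A⁻²
  E. [kg·m²·s⁻²·A⁻²] / [s] = kg·m²·s⁻³·A⁻²
  F. Ω·m = V·A⁻¹·m = kg·m³·s⁻³·A⁻²
All reduce to kg·m²·s⁻³·A⁻² except F., which is kg·m³·s⁻³·A⁻².

F.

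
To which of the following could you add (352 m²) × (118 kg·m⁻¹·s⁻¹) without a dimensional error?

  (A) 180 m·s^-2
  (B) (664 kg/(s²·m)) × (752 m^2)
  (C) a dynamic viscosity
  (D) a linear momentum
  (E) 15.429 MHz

Reference: [m²] · [kg·m⁻¹·s⁻¹] = kg·m·s⁻¹.
Each option:
  (A) m·s⁻²
  (B) [kg·m⁻¹·s⁻²] · [m²] = kg·m·s⁻²
  (C) [dynamic viscosity] = kg·m⁻¹·s⁻¹
  (D) [linear momentum] = kg·m·s⁻¹  ← same
  (E) Hz = s⁻¹
Only (D) matches kg·m·s⁻¹.

(D)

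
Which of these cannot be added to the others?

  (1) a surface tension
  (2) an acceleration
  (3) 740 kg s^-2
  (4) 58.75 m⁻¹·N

In SI base units:
  (1) [surface tension] = kg·s⁻²
  (2) [acceleration] = m·s⁻²
  (3) kg·s⁻²
  (4) N·m⁻¹ = kg·m·s⁻²·m⁻¹ = kg·s⁻²
All reduce to kg·s⁻² except (2), which is m·s⁻².

(2)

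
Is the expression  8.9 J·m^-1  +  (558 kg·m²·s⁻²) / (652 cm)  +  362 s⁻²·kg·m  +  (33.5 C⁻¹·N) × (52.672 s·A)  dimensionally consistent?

Yes

Reduce each to base SI dimensions:
  8.9 J·m^-1:  J·m⁻¹ = N·m·m⁻¹ = kg·m·s⁻²
  (558 kg·m²·s⁻²) / (652 cm):  [kg·m²·s⁻²] / [m] = kg·m·s⁻²
  362 s⁻²·kg·m:  kg·m·s⁻²
  (33.5 C⁻¹·N) × (52.672 s·A):  [kg·m·s⁻³·A⁻¹] · [s·A] = kg·m·s⁻²
Every term reduces to kg·m·s⁻².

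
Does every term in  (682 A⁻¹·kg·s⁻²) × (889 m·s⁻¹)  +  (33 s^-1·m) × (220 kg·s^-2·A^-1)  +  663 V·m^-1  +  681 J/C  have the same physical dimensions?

No

Work out the base dimensions of each:
  (682 A⁻¹·kg·s⁻²) × (889 m·s⁻¹):  [kg·s⁻²·A⁻¹] · [m·s⁻¹] = kg·m·s⁻³·A⁻¹
  (33 s^-1·m) × (220 kg·s^-2·A^-1):  [m·s⁻¹] · [kg·s⁻²·A⁻¹] = kg·m·s⁻³·A⁻¹
  663 V·m^-1:  V·m⁻¹ = J·C⁻¹·m⁻¹ = kg·m·s⁻³·A⁻¹
  681 J/C:  J·C⁻¹ = N·m·(s·A)⁻¹ = kg·m²·s⁻³·A⁻¹
The terms do not share a single dimension (kg·m²·s⁻³·A⁻¹ vs kg·m·s⁻³·A⁻¹).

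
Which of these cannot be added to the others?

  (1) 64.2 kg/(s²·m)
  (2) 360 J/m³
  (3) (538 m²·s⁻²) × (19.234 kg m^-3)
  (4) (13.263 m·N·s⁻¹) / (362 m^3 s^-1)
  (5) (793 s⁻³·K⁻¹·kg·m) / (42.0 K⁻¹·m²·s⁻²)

(5)

Reduce each to base SI dimensions:
  (1) kg·m⁻¹·s⁻²
  (2) J·m⁻³ = N·m·m⁻³ = kg·m⁻¹·s⁻²
  (3) [m²·s⁻²] · [kg·m⁻³] = kg·m⁻¹·s⁻²
  (4) [kg·m²·s⁻³] / [m³·s⁻¹] = kg·m⁻¹·s⁻²
  (5) [kg·m·s⁻³·K⁻¹] / [m²·s⁻²·K⁻¹] = kg·m⁻¹·s⁻¹
All reduce to kg·m⁻¹·s⁻² except (5), which is kg·m⁻¹·s⁻¹.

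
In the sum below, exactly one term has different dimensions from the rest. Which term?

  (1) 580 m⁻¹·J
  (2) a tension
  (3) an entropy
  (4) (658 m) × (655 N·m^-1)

Dimensions:
  (1) J·m⁻¹ = N·m·m⁻¹ = kg·m·s⁻²
  (2) [tension] = kg·m·s⁻²
  (3) [entropy] = kg·m²·s⁻²·K⁻¹
  (4) [m] · [kg·s⁻²] = kg·m·s⁻²
All reduce to kg·m·s⁻² except (3), which is kg·m²·s⁻²·K⁻¹.

(3)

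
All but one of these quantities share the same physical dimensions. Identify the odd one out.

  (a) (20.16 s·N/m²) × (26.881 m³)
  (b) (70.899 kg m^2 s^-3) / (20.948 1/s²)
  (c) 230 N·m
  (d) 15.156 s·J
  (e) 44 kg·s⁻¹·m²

In SI base units:
  (a) [kg·m⁻¹·s⁻¹] · [m³] = kg·m²·s⁻¹
  (b) [kg·m²·s⁻³] / [s⁻²] = kg·m²·s⁻¹
  (c) N·m = kg·m·s⁻²·m = kg·m²·s⁻²
  (d) J·s = N·m·s = kg·m²·s⁻¹
  (e) kg·m²·s⁻¹
All reduce to kg·m²·s⁻¹ except (c), which is kg·m²·s⁻².

(c)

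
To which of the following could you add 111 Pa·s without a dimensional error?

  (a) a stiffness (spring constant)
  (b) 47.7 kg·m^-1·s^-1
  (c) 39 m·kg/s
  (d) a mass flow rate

Reference: Pa·s = N·m⁻²·s = kg·m⁻¹·s⁻¹.
Each option:
  (a) [stiffness (spring constant)] = kg·s⁻²
  (b) kg·m⁻¹·s⁻¹  ← same
  (c) kg·m·s⁻¹
  (d) [mass flow rate] = kg·s⁻¹
Only (b) matches kg·m⁻¹·s⁻¹.

(b)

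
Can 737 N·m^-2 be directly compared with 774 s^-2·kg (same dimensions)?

Reduce each to base SI dimensions:
  737 N·m^-2:  N·m⁻² = kg·m·s⁻²·m⁻² = kg·m⁻¹·s⁻²
  774 s^-2·kg:  kg·s⁻²
kg·m⁻¹·s⁻² ≠ kg·s⁻², so they cannot be added.

No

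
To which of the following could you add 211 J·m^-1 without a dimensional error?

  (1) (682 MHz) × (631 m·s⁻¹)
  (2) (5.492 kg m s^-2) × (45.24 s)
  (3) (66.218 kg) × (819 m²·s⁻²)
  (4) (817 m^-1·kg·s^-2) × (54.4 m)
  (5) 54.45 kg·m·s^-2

(5)

Reference: J·m⁻¹ = N·m·m⁻¹ = kg·m·s⁻².
Each option:
  (1) [s⁻¹] · [m·s⁻¹] = m·s⁻²
  (2) [kg·m·s⁻²] · [s] = kg·m·s⁻¹
  (3) [kg] · [m²·s⁻²] = kg·m²·s⁻²
  (4) [kg·m⁻¹·s⁻²] · [m] = kg·s⁻²
  (5) kg·m·s⁻²  ← same
Only (5) matches kg·m·s⁻².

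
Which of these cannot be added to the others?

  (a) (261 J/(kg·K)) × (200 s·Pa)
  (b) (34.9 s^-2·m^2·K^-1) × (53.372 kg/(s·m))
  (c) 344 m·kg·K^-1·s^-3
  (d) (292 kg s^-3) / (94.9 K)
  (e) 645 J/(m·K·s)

Work out the base dimensions of each:
  (a) [m²·s⁻²·K⁻¹] · [kg·m⁻¹·s⁻¹] = kg·m·s⁻³·K⁻¹
  (b) [m²·s⁻²·K⁻¹] · [kg·m⁻¹·s⁻¹] = kg·m·s⁻³·K⁻¹
  (c) kg·m·s⁻³·K⁻¹
  (d) [kg·s⁻³] / [K] = kg·s⁻³·K⁻¹
  (e) J·s⁻¹·m⁻¹·K⁻¹ = N·m·s⁻¹·m⁻¹·K⁻¹ = kg·m·s⁻³·K⁻¹
All reduce to kg·m·s⁻³·K⁻¹ except (d), which is kg·s⁻³·K⁻¹.

(d)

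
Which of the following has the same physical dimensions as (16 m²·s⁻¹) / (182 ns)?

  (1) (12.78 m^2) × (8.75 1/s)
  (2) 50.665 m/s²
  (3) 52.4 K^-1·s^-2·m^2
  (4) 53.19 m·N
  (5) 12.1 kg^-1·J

Reference: [m²·s⁻¹] / [s] = m²·s⁻².
Each option:
  (1) [m²] · [s⁻¹] = m²·s⁻¹
  (2) m·s⁻²
  (3) m²·s⁻²·K⁻¹
  (4) N·m = kg·m·s⁻²·m = kg·m²·s⁻²
  (5) J·kg⁻¹ = N·m·kg⁻¹ = m²·s⁻²  ← same
Only (5) matches m²·s⁻².

(5)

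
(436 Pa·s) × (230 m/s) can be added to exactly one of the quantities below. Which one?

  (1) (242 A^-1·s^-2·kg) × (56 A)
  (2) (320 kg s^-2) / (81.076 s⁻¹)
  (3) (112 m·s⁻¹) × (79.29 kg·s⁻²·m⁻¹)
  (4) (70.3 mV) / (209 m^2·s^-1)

(1)

Reference: [kg·m⁻¹·s⁻¹] · [m·s⁻¹] = kg·s⁻².
Each option:
  (1) [kg·s⁻²·A⁻¹] · [A] = kg·s⁻²  ← same
  (2) [kg·s⁻²] / [s⁻¹] = kg·s⁻¹
  (3) [m·s⁻¹] · [kg·m⁻¹·s⁻²] = kg·s⁻³
  (4) [kg·m²·s⁻³·A⁻¹] / [m²·s⁻¹] = kg·s⁻²·A⁻¹
Only (1) matches kg·s⁻².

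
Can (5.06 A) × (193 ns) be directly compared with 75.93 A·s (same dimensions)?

In SI base units:
  (5.06 A) × (193 ns):  [A] · [s] = s·A
  75.93 A·s:  A·s = s·A
Both are s·A, so they have the same dimensions and can be added.

Yes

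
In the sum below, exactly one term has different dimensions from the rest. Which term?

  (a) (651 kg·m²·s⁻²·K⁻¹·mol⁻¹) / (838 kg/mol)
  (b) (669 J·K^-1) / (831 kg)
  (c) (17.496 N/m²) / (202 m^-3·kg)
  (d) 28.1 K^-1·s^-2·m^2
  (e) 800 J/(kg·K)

(c)

Reduce each to base SI dimensions:
  (a) [kg·m²·s⁻²·K⁻¹·mol⁻¹] / [kg·mol⁻¹] = m²·s⁻²·K⁻¹
  (b) [kg·m²·s⁻²·K⁻¹] / [kg] = m²·s⁻²·K⁻¹
  (c) [kg·m⁻¹·s⁻²] / [kg·m⁻³] = m²·s⁻²
  (d) m²·s⁻²·K⁻¹
  (e) J·kg⁻¹·K⁻¹ = N·m·kg⁻¹·K⁻¹ = m²·s⁻²·K⁻¹
All reduce to m²·s⁻²·K⁻¹ except (c), which is m²·s⁻².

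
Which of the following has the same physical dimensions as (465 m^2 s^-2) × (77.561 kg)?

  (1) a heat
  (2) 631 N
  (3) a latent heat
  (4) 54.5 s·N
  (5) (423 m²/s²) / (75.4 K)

(1)

Reference: [m²·s⁻²] · [kg] = kg·m²·s⁻².
Each option:
  (1) [heat] = kg·m²·s⁻²  ← same
  (2) N = kg·m·s⁻²
  (3) [latent heat] = m²·s⁻²
  (4) N·s = kg·m·s⁻²·s = kg·m·s⁻¹
  (5) [m²·s⁻²] / [K] = m²·s⁻²·K⁻¹
Only (1) matches kg·m²·s⁻².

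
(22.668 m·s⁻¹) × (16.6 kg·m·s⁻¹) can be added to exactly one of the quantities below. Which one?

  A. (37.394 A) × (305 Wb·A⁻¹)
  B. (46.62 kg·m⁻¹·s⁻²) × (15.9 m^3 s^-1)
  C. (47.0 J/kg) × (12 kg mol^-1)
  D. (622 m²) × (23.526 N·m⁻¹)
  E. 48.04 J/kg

D.

Reference: [m·s⁻¹] · [kg·m·s⁻¹] = kg·m²·s⁻².
Each option:
  A. [A] · [kg·m²·s⁻²·A⁻²] = kg·m²·s⁻²·A⁻¹
  B. [kg·m⁻¹·s⁻²] · [m³·s⁻¹] = kg·m²·s⁻³
  C. [m²·s⁻²] · [kg·mol⁻¹] = kg·m²·s⁻²·mol⁻¹
  D. [m²] · [kg·s⁻²] = kg·m²·s⁻²  ← same
  E. J·kg⁻¹ = N·m·kg⁻¹ = m²·s⁻²
Only D. matches kg·m²·s⁻².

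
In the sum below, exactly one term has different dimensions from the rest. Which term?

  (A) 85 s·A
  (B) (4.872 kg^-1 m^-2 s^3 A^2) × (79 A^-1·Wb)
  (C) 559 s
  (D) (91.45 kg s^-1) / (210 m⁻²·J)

(A)

Expand each in SI base units:
  (A) A·s = s·A
  (B) [kg⁻¹·m⁻²·s³·A²] · [kg·m²·s⁻²·A⁻²] = s
  (C) s
  (D) [kg·s⁻¹] / [kg·s⁻²] = s
All reduce to s except (A), which is s·A.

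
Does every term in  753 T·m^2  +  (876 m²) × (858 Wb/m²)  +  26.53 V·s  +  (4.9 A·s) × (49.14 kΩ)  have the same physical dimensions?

Yes

Reduce each to base SI dimensions:
  753 T·m^2:  T·m² = Wb·m⁻²·m² = kg·m²·s⁻²·A⁻¹
  (876 m²) × (858 Wb/m²):  [m²] · [kg·s⁻²·A⁻¹] = kg·m²·s⁻²·A⁻¹
  26.53 V·s:  V·s = J·C⁻¹·s = kg·m²·s⁻²·A⁻¹
  (4.9 A·s) × (49.14 kΩ):  [s·A] · [kg·m²·s⁻³·A⁻²] = kg·m²·s⁻²·A⁻¹
Every term reduces to kg·m²·s⁻²·A⁻¹.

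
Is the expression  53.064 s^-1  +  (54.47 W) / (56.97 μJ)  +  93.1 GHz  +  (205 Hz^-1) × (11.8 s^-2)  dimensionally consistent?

Yes

In SI base units:
  53.064 s^-1:  s⁻¹
  (54.47 W) / (56.97 μJ):  [kg·m²·s⁻³] / [kg·m²·s⁻²] = s⁻¹
  93.1 GHz:  Hz = s⁻¹
  (205 Hz^-1) × (11.8 s^-2):  [s] · [s⁻²] = s⁻¹
Every term reduces to s⁻¹.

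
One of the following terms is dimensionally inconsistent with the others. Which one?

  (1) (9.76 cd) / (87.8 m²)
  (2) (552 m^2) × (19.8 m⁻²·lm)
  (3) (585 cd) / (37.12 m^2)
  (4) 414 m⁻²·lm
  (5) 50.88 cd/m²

(2)

Dimensions:
  (1) [cd] / [m²] = m⁻²·cd
  (2) [m²] · [m⁻²·cd] = cd
  (3) [cd] / [m²] = m⁻²·cd
  (4) lm·m⁻² = cd·m⁻² = m⁻²·cd
  (5) cd·m⁻² = m⁻²·cd
All reduce to m⁻²·cd except (2), which is cd.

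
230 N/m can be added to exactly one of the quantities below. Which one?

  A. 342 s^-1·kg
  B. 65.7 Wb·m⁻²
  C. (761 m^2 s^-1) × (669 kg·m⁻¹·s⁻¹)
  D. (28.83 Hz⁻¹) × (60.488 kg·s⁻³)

Reference: N·m⁻¹ = kg·m·s⁻²·m⁻¹ = kg·s⁻².
Each option:
  A. kg·s⁻¹
  B. Wb·m⁻² = V·s·m⁻² = kg·s⁻²·A⁻¹
  C. [m²·s⁻¹] · [kg·m⁻¹·s⁻¹] = kg·m·s⁻²
  D. [s] · [kg·s⁻³] = kg·s⁻²  ← same
Only D. matches kg·s⁻².

D.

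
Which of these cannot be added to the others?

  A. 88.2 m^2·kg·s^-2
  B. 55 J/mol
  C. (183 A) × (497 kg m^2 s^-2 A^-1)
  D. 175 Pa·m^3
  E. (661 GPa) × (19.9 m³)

Dimensions:
  A. kg·m²·s⁻²
  B. J·mol⁻¹ = N·m·mol⁻¹ = kg·m²·s⁻²·mol⁻¹
  C. [A] · [kg·m²·s⁻²·A⁻¹] = kg·m²·s⁻²
  D. Pa·m³ = N·m⁻²·m³ = kg·m²·s⁻²
  E. [kg·m⁻¹·s⁻²] · [m³] = kg·m²·s⁻²
All reduce to kg·m²·s⁻² except B., which is kg·m²·s⁻²·mol⁻¹.

B.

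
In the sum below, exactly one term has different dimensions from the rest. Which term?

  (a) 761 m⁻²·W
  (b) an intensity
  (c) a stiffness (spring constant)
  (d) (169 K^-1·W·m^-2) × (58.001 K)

(c)

In SI base units:
  (a) W·m⁻² = J·s⁻¹·m⁻² = kg·s⁻³
  (b) [intensity] = kg·s⁻³
  (c) [stiffness (spring constant)] = kg·s⁻²
  (d) [kg·s⁻³·K⁻¹] · [K] = kg·s⁻³
All reduce to kg·s⁻³ except (c), which is kg·s⁻².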